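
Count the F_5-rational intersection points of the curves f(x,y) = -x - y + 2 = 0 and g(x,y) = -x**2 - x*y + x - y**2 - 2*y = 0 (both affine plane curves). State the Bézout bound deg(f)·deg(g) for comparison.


Common zeros: ∅; count = 0; Bézout bound = 2.

deg(f) = 1, deg(g) = 2, so Bézout bound = 2.
Scan x ∈ F_5. For each x, list the y ∈ F_5 with f(x, y) ≡ 0 and those with g(x, y) ≡ 0 (mod 5); the common zeros in that column are the intersection.
  x = 0: f ≡ 0 at y ∈ {2}; g ≡ 0 at y ∈ {0, 3}; common: ∅.
  x = 1: f ≡ 0 at y ∈ {1}; g ≡ 0 at y ∈ {0, 2}; common: ∅.
  x = 2: f ≡ 0 at y ∈ {0}; g ≡ 0 at y ∈ ∅; common: ∅.
  x = 3: f ≡ 0 at y ∈ {4}; g ≡ 0 at y ∈ {2, 3}; common: ∅.
  x = 4: f ≡ 0 at y ∈ {3}; g ≡ 0 at y ∈ ∅; common: ∅.
Collecting: common zeros = ∅, so the count is 0.
Comparison with the Bézout bound: 0 ≤ 2 = deg(f)·deg(g), as expected for curves with no common component (the affine F_5-count falls short of the bound because intersections may lie at infinity, over extension fields, or carry multiplicity).


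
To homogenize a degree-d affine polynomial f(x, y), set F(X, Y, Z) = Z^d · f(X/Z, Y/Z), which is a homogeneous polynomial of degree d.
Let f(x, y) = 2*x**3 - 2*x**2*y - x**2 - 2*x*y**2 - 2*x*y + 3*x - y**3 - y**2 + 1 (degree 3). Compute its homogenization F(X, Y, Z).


F(X, Y, Z) = 2*X**3 - 2*X**2*Y - X**2*Z - 2*X*Y**2 - 2*X*Y*Z + 3*X*Z**2 - Y**3 - Y**2*Z + Z**3

deg(f) = 3.
Substitute x = X/Z, y = Y/Z into f, then multiply by Z^3.
  monomial 2·x^3·y^0 ↦ 2·X^3·Y^0·Z^0.
  monomial -2·x^2·y^1 ↦ -2·X^2·Y^1·Z^0.
  monomial -1·x^2·y^0 ↦ -1·X^2·Y^0·Z^1.
  monomial -2·x^1·y^2 ↦ -2·X^1·Y^2·Z^0.
  monomial -2·x^1·y^1 ↦ -2·X^1·Y^1·Z^1.
  monomial 3·x^1·y^0 ↦ 3·X^1·Y^0·Z^2.
  monomial -1·x^0·y^3 ↦ -1·X^0·Y^3·Z^0.
  monomial -1·x^0·y^2 ↦ -1·X^0·Y^2·Z^1.
  monomial 1·x^0·y^0 ↦ 1·X^0·Y^0·Z^3.
Collecting: F(X, Y, Z) = 2*X**3 - 2*X**2*Y - X**2*Z - 2*X*Y**2 - 2*X*Y*Z + 3*X*Z**2 - Y**3 - Y**2*Z + Z**3.


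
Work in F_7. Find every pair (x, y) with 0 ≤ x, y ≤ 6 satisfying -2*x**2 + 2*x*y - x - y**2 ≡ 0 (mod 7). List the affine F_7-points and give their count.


Affine F_7-points: {(0, 0), (2, 1), (2, 3), (3, 0), (3, 6), (4, 3), (4, 5), (6, 6)}; count = 8.

For each of the 49 pairs (x, y) ∈ F_7², evaluate f(x, y) mod 7. Record the zeros.
  x = 0: [0↦0, 1↦6, 2↦3, 3↦5, 4↦5, 5↦3, 6↦6]  zeros at y ∈ {0}
  x = 1: [0↦4, 1↦5, 2↦4, 3↦1, 4↦3, 5↦3, 6↦1]  zeros at y ∈ ∅
  x = 2: [0↦4, 1↦0, 2↦1, 3↦0, 4↦4, 5↦6, 6↦6]  zeros at y ∈ {1, 3}
  x = 3: [0↦0, 1↦5, 2↦1, 3↦2, 4↦1, 5↦5, 6↦0]  zeros at y ∈ {0, 6}
  x = 4: [0↦6, 1↦6, 2↦4, 3↦0, 4↦1, 5↦0, 6↦4]  zeros at y ∈ {3, 5}
  x = 5: [0↦1, 1↦3, 2↦3, 3↦1, 4↦4, 5↦5, 6↦4]  zeros at y ∈ ∅
  x = 6: [0↦6, 1↦3, 2↦5, 3↦5, 4↦3, 5↦6, 6↦0]  zeros at y ∈ {6}
Collecting zeros: affine points = {(0, 0), (2, 1), (2, 3), (3, 0), (3, 6), (4, 3), (4, 5), (6, 6)}.
Total count |C(F_7)_aff| = 8.


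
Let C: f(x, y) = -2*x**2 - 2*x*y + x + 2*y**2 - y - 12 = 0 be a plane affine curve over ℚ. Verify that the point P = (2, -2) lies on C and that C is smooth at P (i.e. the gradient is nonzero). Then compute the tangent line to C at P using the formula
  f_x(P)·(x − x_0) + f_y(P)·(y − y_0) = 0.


Tangent line at P: -3*x - 13*y - 20 = 0.

Step 1: f(2, -2) = 0, so P lies on C.
Step 2: partial derivatives
  f_x(x, y) = -4*x - 2*y + 1, f_y(x, y) = -2*x + 4*y - 1.
  f_x(P) = -3, f_y(P) = -13 (gradient nonzero, so P is smooth).
Step 3: tangent line at P: -3·(x − 2) + -13·(y − -2) = 0.
Expanding: -3*x - 13*y - 20 = 0.


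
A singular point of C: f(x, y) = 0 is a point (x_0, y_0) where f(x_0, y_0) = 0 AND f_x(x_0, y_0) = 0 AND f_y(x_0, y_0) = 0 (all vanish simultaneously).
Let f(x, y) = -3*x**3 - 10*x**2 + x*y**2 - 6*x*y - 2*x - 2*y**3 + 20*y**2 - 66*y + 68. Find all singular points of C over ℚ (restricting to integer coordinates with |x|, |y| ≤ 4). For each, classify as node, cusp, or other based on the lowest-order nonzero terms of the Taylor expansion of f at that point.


Singular points: {(-1, 3)}; classification: node.

Compute partial derivatives:
  f_x = -9*x**2 - 20*x + y**2 - 6*y - 2.
  f_y = 2*x*y - 6*x - 6*y**2 + 40*y - 66.
Scan x_0 ∈ {−4, ..., 4}. For each x_0, f_y(x_0, y) is a polynomial in y; find its integer roots y ∈ {−4, ..., 4}, then test f_x and f at those candidates.
  x = -4: f_y(-4, y) = -6*y**2 + 32*y - 42; vanishes at y ∈ {3}. (-4, 3): f_x = -75 ≠ 0.
  x = -3: f_y(-3, y) = -6*y**2 + 34*y - 48; vanishes at y ∈ {3}. (-3, 3): f_x = -32 ≠ 0.
  x = -2: f_y(-2, y) = -6*y**2 + 36*y - 54; vanishes at y ∈ {3}. (-2, 3): f_x = -7 ≠ 0.
  x = -1: f_y(-1, y) = -6*y**2 + 38*y - 60; vanishes at y ∈ {3}. (-1, 3): f_x = 0, f = 0 — SINGULAR.
  x = 0: f_y(0, y) = -6*y**2 + 40*y - 66; vanishes at y ∈ {3}. (0, 3): f_x = -11 ≠ 0.
  x = 1: f_y(1, y) = -6*y**2 + 42*y - 72; vanishes at y ∈ {3, 4}. (1, 3): f_x = -40 ≠ 0; (1, 4): f_x = -39 ≠ 0.
  x = 2: f_y(2, y) = -6*y**2 + 44*y - 78; vanishes at y ∈ {3}. (2, 3): f_x = -87 ≠ 0.
  x = 3: f_y(3, y) = -6*y**2 + 46*y - 84; vanishes at y ∈ {3}. (3, 3): f_x = -152 ≠ 0.
  x = 4: f_y(4, y) = -6*y**2 + 48*y - 90; vanishes at y ∈ {3}. (4, 3): f_x = -235 ≠ 0.
Only singular point on the grid: (-1, 3).
Classify: substitute x = -1 + u, y = 3 + v and expand: f = -3*u**3 - u**2 + u*v**2 - 2*v**3 + v**2.
No constant or linear terms (consistent with a singular point). Quadratic part: -u**2 + v**2. Cubic part: -3*u**3 + u*v**2 - 2*v**3.
The quadratic part v**2 - u**2 = (v − u)(v + u) splits into two distinct linear factors, so there are two distinct tangent lines y − 3 = ±(x − -1) — this is a node (ordinary double point).
Classification: node.


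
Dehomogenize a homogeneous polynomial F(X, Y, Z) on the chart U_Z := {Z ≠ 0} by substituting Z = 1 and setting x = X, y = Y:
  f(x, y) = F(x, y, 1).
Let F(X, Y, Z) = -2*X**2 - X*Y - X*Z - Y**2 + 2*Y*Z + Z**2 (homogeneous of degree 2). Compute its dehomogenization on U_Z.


f(x, y) = -2*x**2 - x*y - x - y**2 + 2*y + 1

On U_Z we set Z = 1. Each monomial c·X^i·Y^j·Z^k in F becomes c·x^i·y^j·1^k = c·x^i·y^j.
Substituting Z = 1: F(X, Y, 1) = -2*x**2 - x*y - x - y**2 + 2*y + 1.
Note: deg(f) ≤ deg(F) = 2; strict inequality happens when F is divisible by Z (lost terms).


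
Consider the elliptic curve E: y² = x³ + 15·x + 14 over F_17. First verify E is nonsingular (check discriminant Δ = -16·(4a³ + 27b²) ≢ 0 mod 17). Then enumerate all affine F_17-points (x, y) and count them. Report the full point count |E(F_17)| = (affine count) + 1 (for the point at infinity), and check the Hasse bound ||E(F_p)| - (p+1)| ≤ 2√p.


Affine points = {(1, 8), (1, 9), (2, 1), (2, 16), (3, 1), (3, 16), (4, 6), (4, 11), (8, 0), (10, 5), (10, 12), (12, 1), (12, 16), (13, 3), (13, 14), (16, 7), (16, 10)}; affine count = 17; |E(F_17)| = 18.

Discriminant check: Δ ∝ 4a³ + 27b² = 4·15³ + 27·14² = 4·3375 + 27·196 ≡ 7 (mod 17). Nonzero ⇒ E is nonsingular.
For each x ∈ F_17, compute rhs = x³ + 15·x + 14 mod 17, then count y ∈ F_17 with y² ≡ rhs.
  x = 0: rhs = 14, matching y values: none (0 points).
  x = 1: rhs = 13, matching y values: 8, 9 (2 points).
  x = 2: rhs = 1, matching y values: 1, 16 (2 points).
  x = 3: rhs = 1, matching y values: 1, 16 (2 points).
  x = 4: rhs = 2, matching y values: 6, 11 (2 points).
  x = 5: rhs = 10, matching y values: none (0 points).
  x = 6: rhs = 14, matching y values: none (0 points).
  x = 7: rhs = 3, matching y values: none (0 points).
  x = 8: rhs = 0, matching y values: 0 (1 points).
  x = 9: rhs = 11, matching y values: none (0 points).
  x = 10: rhs = 8, matching y values: 5, 12 (2 points).
  x = 11: rhs = 14, matching y values: none (0 points).
  x = 12: rhs = 1, matching y values: 1, 16 (2 points).
  x = 13: rhs = 9, matching y values: 3, 14 (2 points).
  x = 14: rhs = 10, matching y values: none (0 points).
  x = 15: rhs = 10, matching y values: none (0 points).
  x = 16: rhs = 15, matching y values: 7, 10 (2 points).
Total affine count: 17.
Full point count |E(F_17)| = 17 + 1 = 18.
Hasse bound: |18 − (17+1)| = |0| = 0 ≤ 2√17 ≈ 8.2462 ✓.


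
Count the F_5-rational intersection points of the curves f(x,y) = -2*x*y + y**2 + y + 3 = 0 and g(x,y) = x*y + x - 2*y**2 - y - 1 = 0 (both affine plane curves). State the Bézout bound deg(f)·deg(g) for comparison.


Common zeros: ∅; count = 0; Bézout bound = 4.

deg(f) = 2, deg(g) = 2, so Bézout bound = 4.
Scan x ∈ F_5. For each x, list the y ∈ F_5 with f(x, y) ≡ 0 and those with g(x, y) ≡ 0 (mod 5); the common zeros in that column are the intersection.
  x = 0: f ≡ 0 at y ∈ {1, 3}; g ≡ 0 at y ∈ ∅; common: ∅.
  x = 1: f ≡ 0 at y ∈ {2, 4}; g ≡ 0 at y ∈ {0}; common: ∅.
  x = 2: f ≡ 0 at y ∈ ∅; g ≡ 0 at y ∈ {1, 2}; common: ∅.
  x = 3: f ≡ 0 at y ∈ ∅; g ≡ 0 at y ∈ {3}; common: ∅.
  x = 4: f ≡ 0 at y ∈ ∅; g ≡ 0 at y ∈ ∅; common: ∅.
Collecting: common zeros = ∅, so the count is 0.
Comparison with the Bézout bound: 0 ≤ 4 = deg(f)·deg(g), as expected for curves with no common component (the affine F_5-count falls short of the bound because intersections may lie at infinity, over extension fields, or carry multiplicity).


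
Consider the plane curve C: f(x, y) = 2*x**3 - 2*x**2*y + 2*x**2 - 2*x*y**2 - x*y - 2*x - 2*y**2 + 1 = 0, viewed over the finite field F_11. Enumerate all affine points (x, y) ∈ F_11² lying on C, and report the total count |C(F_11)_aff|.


Affine F_11-points: {(3, 9), (5, 4), (5, 7), (7, 5), (7, 7), (9, 6), (9, 8), (10, 3)}; count = 8.

For each of the 121 pairs (x, y) ∈ F_11², evaluate f(x, y) mod 11. Record the zeros.
  x = 0: [0↦1, 1↦10, 2↦4, 3↦5, 4↦2, 5↦6, 6↦6, 7↦2, 8↦5, 9↦4, 10↦10]  zeros at y ∈ ∅
  x = 1: [0↦3, 1↦7, 2↦3, 3↦2, 4↦4, 5↦9, 6↦6, 7↦6, 8↦9, 9↦4, 10↦2]  zeros at y ∈ ∅
  x = 2: [0↦10, 1↦5, 2↦10, 3↦3, 4↦6, 5↦8, 6↦9, 7↦9, 8↦8, 9↦6, 10↦3]  zeros at y ∈ ∅
  x = 3: [0↦1, 1↦5, 2↦4, 3↦9, 4↦9, 5↦4, 6↦5, 7↦1, 8↦3, 9↦0, 10↦3]  zeros at y ∈ {9}
  x = 4: [0↦10, 1↦8, 2↦8, 3↦10, 4↦3, 5↦9, 6↦6, 7↦5, 8↦6, 9↦9, 10↦3]  zeros at y ∈ ∅
  x = 5: [0↦5, 1↦4, 2↦1, 3↦7, 4↦0, 5↦2, 6↦2, 7↦0, 8↦7, 9↦1, 10↦4]  zeros at y ∈ {4, 7}
  x = 6: [0↦9, 1↦5, 2↦6, 3↦1, 4↦1, 5↦6, 6↦5, 7↦9, 8↦7, 9↦10, 10↦7]  zeros at y ∈ ∅
  x = 7: [0↦1, 1↦1, 2↦2, 3↦4, 4↦7, 5↦0, 6↦5, 7↦0, 8↦7, 9↦4, 10↦2]  zeros at y ∈ {5, 7}
  x = 8: [0↦4, 1↦4, 2↦1, 3↦6, 4↦8, 5↦7, 6↦3, 7↦7, 8↦8, 9↦6, 10↦1]  zeros at y ∈ ∅
  x = 9: [0↦8, 1↦4, 2↦4, 3↦8, 4↦5, 5↦6, 6↦0, 7↦9, 8↦0, 9↦6, 10↦5]  zeros at y ∈ {6, 8}
  x = 10: [0↦3, 1↦2, 2↦1, 3↦0, 4↦10, 5↦9, 6↦8, 7↦7, 8↦6, 9↦5, 10↦4]  zeros at y ∈ {3}
Collecting zeros: affine points = {(3, 9), (5, 4), (5, 7), (7, 5), (7, 7), (9, 6), (9, 8), (10, 3)}.
Total count |C(F_11)_aff| = 8.


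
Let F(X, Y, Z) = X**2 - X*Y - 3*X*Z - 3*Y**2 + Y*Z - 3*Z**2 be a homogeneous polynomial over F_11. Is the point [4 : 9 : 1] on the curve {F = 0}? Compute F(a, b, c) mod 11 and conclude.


F(4,9,1) ≡ 6 (mod 11); P is NOT on the curve.

Evaluate F(4, 9, 1) term-by-term (mod 11).
  X**2 ↦ 1·16·1·1 = 16
  -X*Y ↦ -1·4·9·1 = -36
  -3*X*Z ↦ -3·4·1·1 = -12
  -3*Y**2 ↦ -3·1·81·1 = -243
  Y*Z ↦ 1·1·9·1 = 9
  -3*Z**2 ↦ -3·1·1·1 = -3
Sum: F(4, 9, 1) = (16) + (-36) + (-12) + (-243) + (9) + (-3) = -269.
Reducing mod 11: -269 ≡ 6 (mod 11).
Since F(a, b, c) ≡ 6 ≠ 0 (mod 11), P does NOT lie on the curve.


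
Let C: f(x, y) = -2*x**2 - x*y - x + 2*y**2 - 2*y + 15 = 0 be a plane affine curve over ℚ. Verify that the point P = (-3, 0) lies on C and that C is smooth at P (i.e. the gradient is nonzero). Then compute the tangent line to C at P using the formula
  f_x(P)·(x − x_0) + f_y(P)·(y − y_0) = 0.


Tangent line at P: 11*x + y + 33 = 0.

Step 1: f(-3, 0) = 0, so P lies on C.
Step 2: partial derivatives
  f_x(x, y) = -4*x - y - 1, f_y(x, y) = -x + 4*y - 2.
  f_x(P) = 11, f_y(P) = 1 (gradient nonzero, so P is smooth).
Step 3: tangent line at P: 11·(x − -3) + 1·(y − 0) = 0.
Expanding: 11*x + y + 33 = 0.


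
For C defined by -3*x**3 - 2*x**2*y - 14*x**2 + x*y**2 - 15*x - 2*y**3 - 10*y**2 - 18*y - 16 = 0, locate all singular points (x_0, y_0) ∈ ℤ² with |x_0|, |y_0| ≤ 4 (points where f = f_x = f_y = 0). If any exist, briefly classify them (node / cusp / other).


Singular points: {(-1, -2)}; classification: node.

Compute partial derivatives:
  f_x = -9*x**2 - 4*x*y - 28*x + y**2 - 15.
  f_y = -2*x**2 + 2*x*y - 6*y**2 - 20*y - 18.
Scan x_0 ∈ {−4, ..., 4}. For each x_0, f_y(x_0, y) is a polynomial in y; find its integer roots y ∈ {−4, ..., 4}, then test f_x and f at those candidates.
  x = -4: f_y(-4, y) = -6*y**2 - 28*y - 50; no integer root y with |y| ≤ 4.
  x = -3: f_y(-3, y) = -6*y**2 - 26*y - 36; no integer root y with |y| ≤ 4.
  x = -2: f_y(-2, y) = -6*y**2 - 24*y - 26; no integer root y with |y| ≤ 4.
  x = -1: f_y(-1, y) = -6*y**2 - 22*y - 20; vanishes at y ∈ {-2}. (-1, -2): f_x = 0, f = 0 — SINGULAR.
  x = 0: f_y(0, y) = -6*y**2 - 20*y - 18; no integer root y with |y| ≤ 4.
  x = 1: f_y(1, y) = -6*y**2 - 18*y - 20; no integer root y with |y| ≤ 4.
  x = 2: f_y(2, y) = -6*y**2 - 16*y - 26; no integer root y with |y| ≤ 4.
  x = 3: f_y(3, y) = -6*y**2 - 14*y - 36; no integer root y with |y| ≤ 4.
  x = 4: f_y(4, y) = -6*y**2 - 12*y - 50; no integer root y with |y| ≤ 4.
Only singular point on the grid: (-1, -2).
Classify: substitute x = -1 + u, y = -2 + v and expand: f = -3*u**3 - 2*u**2*v - u**2 + u*v**2 - 2*v**3 + v**2.
No constant or linear terms (consistent with a singular point). Quadratic part: -u**2 + v**2. Cubic part: -3*u**3 - 2*u**2*v + u*v**2 - 2*v**3.
The quadratic part v**2 - u**2 = (v − u)(v + u) splits into two distinct linear factors, so there are two distinct tangent lines y − -2 = ±(x − -1) — this is a node (ordinary double point).
Classification: node.


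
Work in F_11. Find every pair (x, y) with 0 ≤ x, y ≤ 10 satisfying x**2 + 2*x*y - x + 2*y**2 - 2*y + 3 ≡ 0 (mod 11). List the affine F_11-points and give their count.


Affine F_11-points: {(1, 2), (1, 9), (4, 9), (4, 10), (5, 1), (5, 6), (6, 0), (6, 6), (7, 2), (7, 3), (10, 3), (10, 10)}; count = 12.

For each of the 121 pairs (x, y) ∈ F_11², evaluate f(x, y) mod 11. Record the zeros.
  x = 0: [0↦3, 1↦3, 2↦7, 3↦4, 4↦5, 5↦10, 6↦8, 7↦10, 8↦5, 9↦4, 10↦7]  zeros at y ∈ ∅
  x = 1: [0↦3, 1↦5, 2↦0, 3↦10, 4↦2, 5↦9, 6↦9, 7↦2, 8↦10, 9↦0, 10↦5]  zeros at y ∈ {2, 9}
  x = 2: [0↦5, 1↦9, 2↦6, 3↦7, 4↦1, 5↦10, 6↦1, 7↦7, 8↦6, 9↦9, 10↦5]  zeros at y ∈ ∅
  x = 3: [0↦9, 1↦4, 2↦3, 3↦6, 4↦2, 5↦2, 6↦6, 7↦3, 8↦4, 9↦9, 10↦7]  zeros at y ∈ ∅
  x = 4: [0↦4, 1↦1, 2↦2, 3↦7, 4↦5, 5↦7, 6↦2, 7↦1, 8↦4, 9↦0, 10↦0]  zeros at y ∈ {9, 10}
  x = 5: [0↦1, 1↦0, 2↦3, 3↦10, 4↦10, 5↦3, 6↦0, 7↦1, 8↦6, 9↦4, 10↦6]  zeros at y ∈ {1, 6}
  x = 6: [0↦0, 1↦1, 2↦6, 3↦4, 4↦6, 5↦1, 6↦0, 7↦3, 8↦10, 9↦10, 10↦3]  zeros at y ∈ {0, 6}
  x = 7: [0↦1, 1↦4, 2↦0, 3↦0, 4↦4, 5↦1, 6↦2, 7↦7, 8↦5, 9↦7, 10↦2]  zeros at y ∈ {2, 3}
  x = 8: [0↦4, 1↦9, 2↦7, 3↦9, 4↦4, 5↦3, 6↦6, 7↦2, 8↦2, 9↦6, 10↦3]  zeros at y ∈ ∅
  x = 9: [0↦9, 1↦5, 2↦5, 3↦9, 4↦6, 5↦7, 6↦1, 7↦10, 8↦1, 9↦7, 10↦6]  zeros at y ∈ ∅
  x = 10: [0↦5, 1↦3, 2↦5, 3↦0, 4↦10, 5↦2, 6↦9, 7↦9, 8↦2, 9↦10, 10↦0]  zeros at y ∈ {3, 10}
Collecting zeros: affine points = {(1, 2), (1, 9), (4, 9), (4, 10), (5, 1), (5, 6), (6, 0), (6, 6), (7, 2), (7, 3), (10, 3), (10, 10)}.
Total count |C(F_11)_aff| = 12.


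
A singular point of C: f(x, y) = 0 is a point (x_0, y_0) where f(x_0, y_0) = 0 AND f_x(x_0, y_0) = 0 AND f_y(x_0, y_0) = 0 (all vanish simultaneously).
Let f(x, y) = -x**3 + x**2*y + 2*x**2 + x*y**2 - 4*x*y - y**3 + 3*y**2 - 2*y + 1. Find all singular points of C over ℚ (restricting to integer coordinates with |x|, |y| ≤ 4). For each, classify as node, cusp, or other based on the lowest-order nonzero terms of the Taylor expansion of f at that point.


Singular points: {(1, 1)}; classification: cusp.

Compute partial derivatives:
  f_x = -3*x**2 + 2*x*y + 4*x + y**2 - 4*y.
  f_y = x**2 + 2*x*y - 4*x - 3*y**2 + 6*y - 2.
Scan x_0 ∈ {−4, ..., 4}. For each x_0, f_y(x_0, y) is a polynomial in y; find its integer roots y ∈ {−4, ..., 4}, then test f_x and f at those candidates.
  x = -4: f_y(-4, y) = -3*y**2 - 2*y + 30; no integer root y with |y| ≤ 4.
  x = -3: f_y(-3, y) = 19 - 3*y**2; no integer root y with |y| ≤ 4.
  x = -2: f_y(-2, y) = -3*y**2 + 2*y + 10; no integer root y with |y| ≤ 4.
  x = -1: f_y(-1, y) = -3*y**2 + 4*y + 3; no integer root y with |y| ≤ 4.
  x = 0: f_y(0, y) = -3*y**2 + 6*y - 2; no integer root y with |y| ≤ 4.
  x = 1: f_y(1, y) = -3*y**2 + 8*y - 5; vanishes at y ∈ {1}. (1, 1): f_x = 0, f = 0 — SINGULAR.
  x = 2: f_y(2, y) = -3*y**2 + 10*y - 6; no integer root y with |y| ≤ 4.
  x = 3: f_y(3, y) = -3*y**2 + 12*y - 5; no integer root y with |y| ≤ 4.
  x = 4: f_y(4, y) = -3*y**2 + 14*y - 2; no integer root y with |y| ≤ 4.
Only singular point on the grid: (1, 1).
Classify: substitute x = 1 + u, y = 1 + v and expand: f = -u**3 + u**2*v + u*v**2 - v**3 + v**2.
No constant or linear terms (consistent with a singular point). Quadratic part: v**2. Cubic part: -u**3 + u**2*v + u*v**2 - v**3.
The quadratic part v**2 is a perfect square, so there is a single (double) tangent line v = 0, i.e. y = 1. Restricting the cubic part to that line (v = 0) leaves -u**3 ≠ 0, so f is not divisible by v and the branch is v² ≈ u**3 to lowest order — this is a cusp.
Classification: cusp.


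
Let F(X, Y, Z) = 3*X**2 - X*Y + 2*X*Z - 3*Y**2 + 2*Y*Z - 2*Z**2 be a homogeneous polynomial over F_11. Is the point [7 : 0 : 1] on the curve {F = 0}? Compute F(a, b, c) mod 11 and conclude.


F(7,0,1) ≡ 5 (mod 11); P is NOT on the curve.

Evaluate F(7, 0, 1) term-by-term (mod 11).
  3*X**2 ↦ 3·49·1·1 = 147
  -X*Y ↦ -1·7·0·1 = 0
  2*X*Z ↦ 2·7·1·1 = 14
  -3*Y**2 ↦ -3·1·0·1 = 0
  2*Y*Z ↦ 2·1·0·1 = 0
  -2*Z**2 ↦ -2·1·1·1 = -2
Sum: F(7, 0, 1) = (147) + (0) + (14) + (0) + (0) + (-2) = 159.
Reducing mod 11: 159 ≡ 5 (mod 11).
Since F(a, b, c) ≡ 5 ≠ 0 (mod 11), P does NOT lie on the curve.


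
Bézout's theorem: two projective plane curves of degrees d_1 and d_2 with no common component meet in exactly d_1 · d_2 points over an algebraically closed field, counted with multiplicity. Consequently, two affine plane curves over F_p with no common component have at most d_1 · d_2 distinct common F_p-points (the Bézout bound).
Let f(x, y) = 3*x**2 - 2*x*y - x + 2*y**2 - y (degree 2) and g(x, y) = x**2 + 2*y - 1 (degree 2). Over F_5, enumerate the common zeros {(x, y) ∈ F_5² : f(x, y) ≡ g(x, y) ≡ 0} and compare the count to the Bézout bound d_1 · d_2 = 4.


Common zeros: {(0, 3)}; count = 1; Bézout bound = 4.

deg(f) = 2, deg(g) = 2, so Bézout bound = 4.
Scan x ∈ F_5. For each x, list the y ∈ F_5 with f(x, y) ≡ 0 and those with g(x, y) ≡ 0 (mod 5); the common zeros in that column are the intersection.
  x = 0: f ≡ 0 at y ∈ {0, 3}; g ≡ 0 at y ∈ {3}; common: {3}.
  x = 1: f ≡ 0 at y ∈ ∅; g ≡ 0 at y ∈ {0}; common: ∅.
  x = 2: f ≡ 0 at y ∈ {0}; g ≡ 0 at y ∈ {1}; common: ∅.
  x = 3: f ≡ 0 at y ∈ ∅; g ≡ 0 at y ∈ {1}; common: ∅.
  x = 4: f ≡ 0 at y ∈ {3, 4}; g ≡ 0 at y ∈ {0}; common: ∅.
Collecting: common zeros = {(0, 3)}, so the count is 1.
Comparison with the Bézout bound: 1 ≤ 4 = deg(f)·deg(g), as expected for curves with no common component (the affine F_5-count falls short of the bound because intersections may lie at infinity, over extension fields, or carry multiplicity).


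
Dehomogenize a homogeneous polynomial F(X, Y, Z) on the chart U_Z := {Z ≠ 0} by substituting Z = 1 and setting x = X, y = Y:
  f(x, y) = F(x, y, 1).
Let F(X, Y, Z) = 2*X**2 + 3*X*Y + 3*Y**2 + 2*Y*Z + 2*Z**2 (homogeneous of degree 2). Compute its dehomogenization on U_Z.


f(x, y) = 2*x**2 + 3*x*y + 3*y**2 + 2*y + 2

On U_Z we set Z = 1. Each monomial c·X^i·Y^j·Z^k in F becomes c·x^i·y^j·1^k = c·x^i·y^j.
Substituting Z = 1: F(X, Y, 1) = 2*x**2 + 3*x*y + 3*y**2 + 2*y + 2.
Note: deg(f) ≤ deg(F) = 2; strict inequality happens when F is divisible by Z (lost terms).


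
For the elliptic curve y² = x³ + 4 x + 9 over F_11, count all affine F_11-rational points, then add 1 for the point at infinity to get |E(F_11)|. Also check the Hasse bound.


Affine points = {(0, 3), (0, 8), (1, 5), (1, 6), (2, 5), (2, 6), (3, 2), (3, 9), (4, 1), (4, 10), (5, 0), (8, 5), (8, 6), (9, 2), (9, 9), (10, 2), (10, 9)}; affine count = 17; |E(F_11)| = 18.

Discriminant check: Δ ∝ 4a³ + 27b² = 4·4³ + 27·9² = 4·64 + 27·81 ≡ 1 (mod 11). Nonzero ⇒ E is nonsingular.
For each x ∈ F_11, compute rhs = x³ + 4·x + 9 mod 11, then count y ∈ F_11 with y² ≡ rhs.
  x = 0: rhs = 9, matching y values: 3, 8 (2 points).
  x = 1: rhs = 3, matching y values: 5, 6 (2 points).
  x = 2: rhs = 3, matching y values: 5, 6 (2 points).
  x = 3: rhs = 4, matching y values: 2, 9 (2 points).
  x = 4: rhs = 1, matching y values: 1, 10 (2 points).
  x = 5: rhs = 0, matching y values: 0 (1 points).
  x = 6: rhs = 7, matching y values: none (0 points).
  x = 7: rhs = 6, matching y values: none (0 points).
  x = 8: rhs = 3, matching y values: 5, 6 (2 points).
  x = 9: rhs = 4, matching y values: 2, 9 (2 points).
  x = 10: rhs = 4, matching y values: 2, 9 (2 points).
Total affine count: 17.
Full point count |E(F_11)| = 17 + 1 = 18.
Hasse bound: |18 − (11+1)| = |6| = 6 ≤ 2√11 ≈ 6.6332 ✓.


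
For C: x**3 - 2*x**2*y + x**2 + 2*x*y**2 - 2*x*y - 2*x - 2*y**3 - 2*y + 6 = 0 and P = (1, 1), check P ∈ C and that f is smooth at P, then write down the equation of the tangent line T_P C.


Tangent line at P: -x - 8*y + 9 = 0.

Step 1: f(1, 1) = 0, so P lies on C.
Step 2: partial derivatives
  f_x(x, y) = 3*x**2 - 4*x*y + 2*x + 2*y**2 - 2*y - 2, f_y(x, y) = -2*x**2 + 4*x*y - 2*x - 6*y**2 - 2.
  f_x(P) = -1, f_y(P) = -8 (gradient nonzero, so P is smooth).
Step 3: tangent line at P: -1·(x − 1) + -8·(y − 1) = 0.
Expanding: -x - 8*y + 9 = 0.


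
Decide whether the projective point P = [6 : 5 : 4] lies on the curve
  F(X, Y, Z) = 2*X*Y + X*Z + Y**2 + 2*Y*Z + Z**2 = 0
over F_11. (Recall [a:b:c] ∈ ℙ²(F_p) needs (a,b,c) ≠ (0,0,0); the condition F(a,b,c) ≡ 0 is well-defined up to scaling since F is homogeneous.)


F(6,5,4) ≡ 0 (mod 11); P is on the curve.

Evaluate F(6, 5, 4) term-by-term (mod 11).
  2*X*Y ↦ 2·6·5·1 = 60
  X*Z ↦ 1·6·1·4 = 24
  Y**2 ↦ 1·1·25·1 = 25
  2*Y*Z ↦ 2·1·5·4 = 40
  Z**2 ↦ 1·1·1·16 = 16
Sum: F(6, 5, 4) = (60) + (24) + (25) + (40) + (16) = 165.
Reducing mod 11: 165 ≡ 0 (mod 11).
Since F(a, b, c) ≡ 0 (mod 11), P lies on the curve.


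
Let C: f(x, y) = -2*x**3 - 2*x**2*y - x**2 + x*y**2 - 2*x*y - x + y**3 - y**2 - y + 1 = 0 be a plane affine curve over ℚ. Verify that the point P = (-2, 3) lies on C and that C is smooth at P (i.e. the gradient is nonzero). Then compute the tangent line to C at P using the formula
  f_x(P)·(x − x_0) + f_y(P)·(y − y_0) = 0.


Tangent line at P: 6*x + 4*y = 0.

Step 1: f(-2, 3) = 0, so P lies on C.
Step 2: partial derivatives
  f_x(x, y) = -6*x**2 - 4*x*y - 2*x + y**2 - 2*y - 1, f_y(x, y) = -2*x**2 + 2*x*y - 2*x + 3*y**2 - 2*y - 1.
  f_x(P) = 6, f_y(P) = 4 (gradient nonzero, so P is smooth).
Step 3: tangent line at P: 6·(x − -2) + 4·(y − 3) = 0.
Expanding: 6*x + 4*y = 0.


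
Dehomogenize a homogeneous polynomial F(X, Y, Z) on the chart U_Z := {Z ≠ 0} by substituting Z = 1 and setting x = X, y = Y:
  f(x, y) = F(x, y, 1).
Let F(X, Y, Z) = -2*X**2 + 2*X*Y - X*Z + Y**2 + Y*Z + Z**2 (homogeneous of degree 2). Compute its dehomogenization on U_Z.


f(x, y) = -2*x**2 + 2*x*y - x + y**2 + y + 1

On U_Z we set Z = 1. Each monomial c·X^i·Y^j·Z^k in F becomes c·x^i·y^j·1^k = c·x^i·y^j.
Substituting Z = 1: F(X, Y, 1) = -2*x**2 + 2*x*y - x + y**2 + y + 1.
Note: deg(f) ≤ deg(F) = 2; strict inequality happens when F is divisible by Z (lost terms).


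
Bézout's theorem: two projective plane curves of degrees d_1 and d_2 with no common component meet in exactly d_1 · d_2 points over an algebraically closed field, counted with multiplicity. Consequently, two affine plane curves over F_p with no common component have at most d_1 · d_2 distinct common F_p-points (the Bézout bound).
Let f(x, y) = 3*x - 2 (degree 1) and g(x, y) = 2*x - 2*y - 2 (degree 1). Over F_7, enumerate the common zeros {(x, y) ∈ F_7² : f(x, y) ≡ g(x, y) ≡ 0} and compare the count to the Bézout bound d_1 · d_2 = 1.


Common zeros: {(3, 2)}; count = 1; Bézout bound = 1.

deg(f) = 1, deg(g) = 1, so Bézout bound = 1.
Scan x ∈ F_7. For each x, list the y ∈ F_7 with f(x, y) ≡ 0 and those with g(x, y) ≡ 0 (mod 7); the common zeros in that column are the intersection.
  x = 0: f ≡ 0 at y ∈ ∅; g ≡ 0 at y ∈ {6}; common: ∅.
  x = 1: f ≡ 0 at y ∈ ∅; g ≡ 0 at y ∈ {0}; common: ∅.
  x = 2: f ≡ 0 at y ∈ ∅; g ≡ 0 at y ∈ {1}; common: ∅.
  x = 3: f ≡ 0 at y ∈ {0, 1, 2, 3, 4, 5, 6}; g ≡ 0 at y ∈ {2}; common: {2}.
  x = 4: f ≡ 0 at y ∈ ∅; g ≡ 0 at y ∈ {3}; common: ∅.
  x = 5: f ≡ 0 at y ∈ ∅; g ≡ 0 at y ∈ {4}; common: ∅.
  x = 6: f ≡ 0 at y ∈ ∅; g ≡ 0 at y ∈ {5}; common: ∅.
Collecting: common zeros = {(3, 2)}, so the count is 1.
Comparison with the Bézout bound: 1 ≤ 1 = deg(f)·deg(g), as expected for curves with no common component (the bound is attained).


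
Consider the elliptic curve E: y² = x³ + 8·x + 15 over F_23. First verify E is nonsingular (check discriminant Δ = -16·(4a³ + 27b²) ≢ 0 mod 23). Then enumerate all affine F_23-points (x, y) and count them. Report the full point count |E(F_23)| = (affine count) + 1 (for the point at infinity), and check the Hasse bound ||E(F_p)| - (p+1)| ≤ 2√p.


Affine points = {(1, 1), (1, 22), (2, 4), (2, 19), (6, 7), (6, 16), (7, 0), (8, 4), (8, 19), (11, 10), (11, 13), (13, 4), (13, 19), (17, 2), (17, 21), (22, 11), (22, 12)}; affine count = 17; |E(F_23)| = 18.

Discriminant check: Δ ∝ 4a³ + 27b² = 4·8³ + 27·15² = 4·512 + 27·225 ≡ 4 (mod 23). Nonzero ⇒ E is nonsingular.
For each x ∈ F_23, compute rhs = x³ + 8·x + 15 mod 23, then count y ∈ F_23 with y² ≡ rhs.
  x = 0: rhs = 15, matching y values: none (0 points).
  x = 1: rhs = 1, matching y values: 1, 22 (2 points).
  x = 2: rhs = 16, matching y values: 4, 19 (2 points).
  x = 3: rhs = 20, matching y values: none (0 points).
  x = 4: rhs = 19, matching y values: none (0 points).
  x = 5: rhs = 19, matching y values: none (0 points).
  x = 6: rhs = 3, matching y values: 7, 16 (2 points).
  x = 7: rhs = 0, matching y values: 0 (1 points).
  x = 8: rhs = 16, matching y values: 4, 19 (2 points).
  x = 9: rhs = 11, matching y values: none (0 points).
  x = 10: rhs = 14, matching y values: none (0 points).
  x = 11: rhs = 8, matching y values: 10, 13 (2 points).
  x = 12: rhs = 22, matching y values: none (0 points).
  x = 13: rhs = 16, matching y values: 4, 19 (2 points).
  x = 14: rhs = 19, matching y values: none (0 points).
  x = 15: rhs = 14, matching y values: none (0 points).
  x = 16: rhs = 7, matching y values: none (0 points).
  x = 17: rhs = 4, matching y values: 2, 21 (2 points).
  x = 18: rhs = 11, matching y values: none (0 points).
  x = 19: rhs = 11, matching y values: none (0 points).
  x = 20: rhs = 10, matching y values: none (0 points).
  x = 21: rhs = 14, matching y values: none (0 points).
  x = 22: rhs = 6, matching y values: 11, 12 (2 points).
Total affine count: 17.
Full point count |E(F_23)| = 17 + 1 = 18.
Hasse bound: |18 − (23+1)| = |-6| = 6 ≤ 2√23 ≈ 9.5917 ✓.


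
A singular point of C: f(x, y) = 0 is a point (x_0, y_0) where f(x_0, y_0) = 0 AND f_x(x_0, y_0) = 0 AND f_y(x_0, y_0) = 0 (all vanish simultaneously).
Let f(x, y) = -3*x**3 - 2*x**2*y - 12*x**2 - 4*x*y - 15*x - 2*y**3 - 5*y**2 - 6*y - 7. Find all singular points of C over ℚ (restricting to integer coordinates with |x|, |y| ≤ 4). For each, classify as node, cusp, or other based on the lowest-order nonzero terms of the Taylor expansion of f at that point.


Singular points: {(-1, -1)}; classification: node.

Compute partial derivatives:
  f_x = -9*x**2 - 4*x*y - 24*x - 4*y - 15.
  f_y = -2*x**2 - 4*x - 6*y**2 - 10*y - 6.
Scan x_0 ∈ {−4, ..., 4}. For each x_0, f_y(x_0, y) is a polynomial in y; find its integer roots y ∈ {−4, ..., 4}, then test f_x and f at those candidates.
  x = -4: f_y(-4, y) = -6*y**2 - 10*y - 22; no integer root y with |y| ≤ 4.
  x = -3: f_y(-3, y) = -6*y**2 - 10*y - 12; no integer root y with |y| ≤ 4.
  x = -2: f_y(-2, y) = -6*y**2 - 10*y - 6; no integer root y with |y| ≤ 4.
  x = -1: f_y(-1, y) = -6*y**2 - 10*y - 4; vanishes at y ∈ {-1}. (-1, -1): f_x = 0, f = 0 — SINGULAR.
  x = 0: f_y(0, y) = -6*y**2 - 10*y - 6; no integer root y with |y| ≤ 4.
  x = 1: f_y(1, y) = -6*y**2 - 10*y - 12; no integer root y with |y| ≤ 4.
  x = 2: f_y(2, y) = -6*y**2 - 10*y - 22; no integer root y with |y| ≤ 4.
  x = 3: f_y(3, y) = -6*y**2 - 10*y - 36; no integer root y with |y| ≤ 4.
  x = 4: f_y(4, y) = -6*y**2 - 10*y - 54; no integer root y with |y| ≤ 4.
Only singular point on the grid: (-1, -1).
Classify: substitute x = -1 + u, y = -1 + v and expand: f = -3*u**3 - 2*u**2*v - u**2 - 2*v**3 + v**2.
No constant or linear terms (consistent with a singular point). Quadratic part: -u**2 + v**2. Cubic part: -3*u**3 - 2*u**2*v - 2*v**3.
The quadratic part v**2 - u**2 = (v − u)(v + u) splits into two distinct linear factors, so there are two distinct tangent lines y − -1 = ±(x − -1) — this is a node (ordinary double point).
Classification: node.


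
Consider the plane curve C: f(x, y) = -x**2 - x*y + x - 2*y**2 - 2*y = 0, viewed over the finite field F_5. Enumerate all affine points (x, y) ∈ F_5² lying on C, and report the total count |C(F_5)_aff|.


Affine F_5-points: {(0, 0), (0, 4), (1, 0), (1, 1), (2, 4), (4, 1)}; count = 6.

For each of the 25 pairs (x, y) ∈ F_5², evaluate f(x, y) mod 5. Record the zeros.
  x = 0: [0↦0, 1↦1, 2↦3, 3↦1, 4↦0]  zeros at y ∈ {0, 4}
  x = 1: [0↦0, 1↦0, 2↦1, 3↦3, 4↦1]  zeros at y ∈ {0, 1}
  x = 2: [0↦3, 1↦2, 2↦2, 3↦3, 4↦0]  zeros at y ∈ {4}
  x = 3: [0↦4, 1↦2, 2↦1, 3↦1, 4↦2]  zeros at y ∈ ∅
  x = 4: [0↦3, 1↦0, 2↦3, 3↦2, 4↦2]  zeros at y ∈ {1}
Collecting zeros: affine points = {(0, 0), (0, 4), (1, 0), (1, 1), (2, 4), (4, 1)}.
Total count |C(F_5)_aff| = 6.


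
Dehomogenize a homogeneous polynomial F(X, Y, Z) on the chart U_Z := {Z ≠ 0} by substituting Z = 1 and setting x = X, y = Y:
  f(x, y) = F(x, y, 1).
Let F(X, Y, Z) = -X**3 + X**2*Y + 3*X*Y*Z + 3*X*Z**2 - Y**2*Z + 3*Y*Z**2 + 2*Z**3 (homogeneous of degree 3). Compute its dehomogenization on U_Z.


f(x, y) = -x**3 + x**2*y + 3*x*y + 3*x - y**2 + 3*y + 2

On U_Z we set Z = 1. Each monomial c·X^i·Y^j·Z^k in F becomes c·x^i·y^j·1^k = c·x^i·y^j.
Substituting Z = 1: F(X, Y, 1) = -x**3 + x**2*y + 3*x*y + 3*x - y**2 + 3*y + 2.
Note: deg(f) ≤ deg(F) = 3; strict inequality happens when F is divisible by Z (lost terms).


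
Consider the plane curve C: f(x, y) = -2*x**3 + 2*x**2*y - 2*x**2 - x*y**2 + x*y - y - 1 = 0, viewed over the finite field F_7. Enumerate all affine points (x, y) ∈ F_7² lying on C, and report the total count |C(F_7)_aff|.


Affine F_7-points: {(0, 6), (2, 4), (3, 1), (4, 0), (5, 0), (5, 1), (6, 1), (6, 6)}; count = 8.

For each of the 49 pairs (x, y) ∈ F_7², evaluate f(x, y) mod 7. Record the zeros.
  x = 0: [0↦6, 1↦5, 2↦4, 3↦3, 4↦2, 5↦1, 6↦0]  zeros at y ∈ {6}
  x = 1: [0↦2, 1↦3, 2↦2, 3↦6, 4↦1, 5↦1, 6↦6]  zeros at y ∈ ∅
  x = 2: [0↦3, 1↦3, 2↦6, 3↦5, 4↦0, 5↦5, 6↦6]  zeros at y ∈ {4}
  x = 3: [0↦4, 1↦0, 2↦4, 3↦2, 4↦1, 5↦1, 6↦2]  zeros at y ∈ {1}
  x = 4: [0↦0, 1↦3, 2↦5, 3↦6, 4↦6, 5↦5, 6↦3]  zeros at y ∈ {0}
  x = 5: [0↦0, 1↦0, 2↦4, 3↦5, 4↦3, 5↦5, 6↦4]  zeros at y ∈ {0, 1}
  x = 6: [0↦6, 1↦0, 2↦3, 3↦1, 4↦1, 5↦3, 6↦0]  zeros at y ∈ {1, 6}
Collecting zeros: affine points = {(0, 6), (2, 4), (3, 1), (4, 0), (5, 0), (5, 1), (6, 1), (6, 6)}.
Total count |C(F_7)_aff| = 8.


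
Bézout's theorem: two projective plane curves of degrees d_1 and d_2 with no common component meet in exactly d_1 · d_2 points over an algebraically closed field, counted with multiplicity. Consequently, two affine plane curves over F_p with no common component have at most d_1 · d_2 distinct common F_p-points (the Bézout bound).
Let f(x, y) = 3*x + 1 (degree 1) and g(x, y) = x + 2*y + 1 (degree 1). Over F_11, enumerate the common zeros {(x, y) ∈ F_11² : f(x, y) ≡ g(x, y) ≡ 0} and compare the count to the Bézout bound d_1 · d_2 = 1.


Common zeros: {(7, 7)}; count = 1; Bézout bound = 1.

deg(f) = 1, deg(g) = 1, so Bézout bound = 1.
Scan x ∈ F_11. For each x, list the y ∈ F_11 with f(x, y) ≡ 0 and those with g(x, y) ≡ 0 (mod 11); the common zeros in that column are the intersection.
  x = 0: f ≡ 0 at y ∈ ∅; g ≡ 0 at y ∈ {5}; common: ∅.
  x = 1: f ≡ 0 at y ∈ ∅; g ≡ 0 at y ∈ {10}; common: ∅.
  x = 2: f ≡ 0 at y ∈ ∅; g ≡ 0 at y ∈ {4}; common: ∅.
  x = 3: f ≡ 0 at y ∈ ∅; g ≡ 0 at y ∈ {9}; common: ∅.
  x = 4: f ≡ 0 at y ∈ ∅; g ≡ 0 at y ∈ {3}; common: ∅.
  x = 5: f ≡ 0 at y ∈ ∅; g ≡ 0 at y ∈ {8}; common: ∅.
  x = 6: f ≡ 0 at y ∈ ∅; g ≡ 0 at y ∈ {2}; common: ∅.
  x = 7: f ≡ 0 at y ∈ {0, 1, 2, 3, 4, 5, 6, 7, 8, 9, 10}; g ≡ 0 at y ∈ {7}; common: {7}.
  x = 8: f ≡ 0 at y ∈ ∅; g ≡ 0 at y ∈ {1}; common: ∅.
  x = 9: f ≡ 0 at y ∈ ∅; g ≡ 0 at y ∈ {6}; common: ∅.
  x = 10: f ≡ 0 at y ∈ ∅; g ≡ 0 at y ∈ {0}; common: ∅.
Collecting: common zeros = {(7, 7)}, so the count is 1.
Comparison with the Bézout bound: 1 ≤ 1 = deg(f)·deg(g), as expected for curves with no common component (the bound is attained).


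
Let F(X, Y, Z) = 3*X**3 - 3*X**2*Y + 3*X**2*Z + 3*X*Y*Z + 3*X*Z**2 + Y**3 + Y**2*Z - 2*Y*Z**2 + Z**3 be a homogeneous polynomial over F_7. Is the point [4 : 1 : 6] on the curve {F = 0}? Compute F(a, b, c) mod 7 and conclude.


F(4,1,6) ≡ 2 (mod 7); P is NOT on the curve.

Evaluate F(4, 1, 6) term-by-term (mod 7).
  3*X**3 ↦ 3·64·1·1 = 192
  -3*X**2*Y ↦ -3·16·1·1 = -48
  3*X**2*Z ↦ 3·16·1·6 = 288
  3*X*Y*Z ↦ 3·4·1·6 = 72
  3*X*Z**2 ↦ 3·4·1·36 = 432
  Y**3 ↦ 1·1·1·1 = 1
  Y**2*Z ↦ 1·1·1·6 = 6
  -2*Y*Z**2 ↦ -2·1·1·36 = -72
  Z**3 ↦ 1·1·1·216 = 216
Sum: F(4, 1, 6) = (192) + (-48) + (288) + (72) + (432) + (1) + (6) + (-72) + (216) = 1087.
Reducing mod 7: 1087 ≡ 2 (mod 7).
Since F(a, b, c) ≡ 2 ≠ 0 (mod 7), P does NOT lie on the curve.


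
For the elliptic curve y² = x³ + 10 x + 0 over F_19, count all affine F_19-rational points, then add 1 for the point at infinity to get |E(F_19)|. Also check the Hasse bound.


Affine points = {(0, 0), (1, 7), (1, 12), (2, 3), (2, 16), (3, 0), (4, 3), (4, 16), (5, 2), (5, 17), (10, 6), (10, 13), (11, 4), (11, 15), (12, 9), (12, 10), (13, 3), (13, 16), (16, 0)}; affine count = 19; |E(F_19)| = 20.

Discriminant check: Δ ∝ 4a³ + 27b² = 4·10³ + 27·0² = 4·1000 + 27·0 ≡ 10 (mod 19). Nonzero ⇒ E is nonsingular.
For each x ∈ F_19, compute rhs = x³ + 10·x + 0 mod 19, then count y ∈ F_19 with y² ≡ rhs.
  x = 0: rhs = 0, matching y values: 0 (1 points).
  x = 1: rhs = 11, matching y values: 7, 12 (2 points).
  x = 2: rhs = 9, matching y values: 3, 16 (2 points).
  x = 3: rhs = 0, matching y values: 0 (1 points).
  x = 4: rhs = 9, matching y values: 3, 16 (2 points).
  x = 5: rhs = 4, matching y values: 2, 17 (2 points).
  x = 6: rhs = 10, matching y values: none (0 points).
  x = 7: rhs = 14, matching y values: none (0 points).
  x = 8: rhs = 3, matching y values: none (0 points).
  x = 9: rhs = 2, matching y values: none (0 points).
  x = 10: rhs = 17, matching y values: 6, 13 (2 points).
  x = 11: rhs = 16, matching y values: 4, 15 (2 points).
  x = 12: rhs = 5, matching y values: 9, 10 (2 points).
  x = 13: rhs = 9, matching y values: 3, 16 (2 points).
  x = 14: rhs = 15, matching y values: none (0 points).
  x = 15: rhs = 10, matching y values: none (0 points).
  x = 16: rhs = 0, matching y values: 0 (1 points).
  x = 17: rhs = 10, matching y values: none (0 points).
  x = 18: rhs = 8, matching y values: none (0 points).
Total affine count: 19.
Full point count |E(F_19)| = 19 + 1 = 20.
Hasse bound: |20 − (19+1)| = |0| = 0 ≤ 2√19 ≈ 8.7178 ✓.


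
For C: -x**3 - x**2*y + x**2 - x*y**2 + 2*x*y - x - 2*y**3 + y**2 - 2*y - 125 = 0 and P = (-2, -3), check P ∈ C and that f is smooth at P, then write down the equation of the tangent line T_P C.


Tangent line at P: -44*x - 82*y - 334 = 0.

Step 1: f(-2, -3) = 0, so P lies on C.
Step 2: partial derivatives
  f_x(x, y) = -3*x**2 - 2*x*y + 2*x - y**2 + 2*y - 1, f_y(x, y) = -x**2 - 2*x*y + 2*x - 6*y**2 + 2*y - 2.
  f_x(P) = -44, f_y(P) = -82 (gradient nonzero, so P is smooth).
Step 3: tangent line at P: -44·(x − -2) + -82·(y − -3) = 0.
Expanding: -44*x - 82*y - 334 = 0.


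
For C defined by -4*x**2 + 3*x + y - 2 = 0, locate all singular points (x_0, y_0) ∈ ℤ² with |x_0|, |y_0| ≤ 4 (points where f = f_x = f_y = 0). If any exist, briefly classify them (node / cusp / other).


No singular points in the scanned grid; C is smooth there.

Compute partial derivatives:
  f_x = 3 - 8*x.
  f_y = 1.
f_y = 1 is a nonzero constant, so f_y never vanishes: no point (x, y) can satisfy f = f_x = f_y = 0. In particular no (x, y) ∈ {−4, ..., 4}² is singular; the curve is smooth.


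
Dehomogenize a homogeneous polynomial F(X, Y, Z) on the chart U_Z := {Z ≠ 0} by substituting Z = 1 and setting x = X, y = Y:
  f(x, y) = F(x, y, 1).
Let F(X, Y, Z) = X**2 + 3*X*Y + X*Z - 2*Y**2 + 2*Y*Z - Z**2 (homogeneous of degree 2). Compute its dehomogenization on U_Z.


f(x, y) = x**2 + 3*x*y + x - 2*y**2 + 2*y - 1

On U_Z we set Z = 1. Each monomial c·X^i·Y^j·Z^k in F becomes c·x^i·y^j·1^k = c·x^i·y^j.
Substituting Z = 1: F(X, Y, 1) = x**2 + 3*x*y + x - 2*y**2 + 2*y - 1.
Note: deg(f) ≤ deg(F) = 2; strict inequality happens when F is divisible by Z (lost terms).


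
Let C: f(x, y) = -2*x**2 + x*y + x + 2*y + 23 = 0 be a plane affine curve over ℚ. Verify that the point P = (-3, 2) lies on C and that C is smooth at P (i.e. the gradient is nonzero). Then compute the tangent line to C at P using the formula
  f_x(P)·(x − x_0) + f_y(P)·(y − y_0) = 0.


Tangent line at P: 15*x - y + 47 = 0.

Step 1: f(-3, 2) = 0, so P lies on C.
Step 2: partial derivatives
  f_x(x, y) = -4*x + y + 1, f_y(x, y) = x + 2.
  f_x(P) = 15, f_y(P) = -1 (gradient nonzero, so P is smooth).
Step 3: tangent line at P: 15·(x − -3) + -1·(y − 2) = 0.
Expanding: 15*x - y + 47 = 0.


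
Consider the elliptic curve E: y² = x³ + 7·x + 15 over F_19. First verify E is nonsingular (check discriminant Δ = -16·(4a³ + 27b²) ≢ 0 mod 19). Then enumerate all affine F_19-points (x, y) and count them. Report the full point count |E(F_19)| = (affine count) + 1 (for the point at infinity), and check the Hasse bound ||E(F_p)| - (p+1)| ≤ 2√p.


Affine points = {(1, 2), (1, 17), (3, 5), (3, 14), (5, 2), (5, 17), (6, 8), (6, 11), (9, 3), (9, 16), (11, 6), (11, 13), (13, 2), (13, 17), (14, 8), (14, 11), (16, 9), (16, 10), (18, 8), (18, 11)}; affine count = 20; |E(F_19)| = 21.

Discriminant check: Δ ∝ 4a³ + 27b² = 4·7³ + 27·15² = 4·343 + 27·225 ≡ 18 (mod 19). Nonzero ⇒ E is nonsingular.
For each x ∈ F_19, compute rhs = x³ + 7·x + 15 mod 19, then count y ∈ F_19 with y² ≡ rhs.
  x = 0: rhs = 15, matching y values: none (0 points).
  x = 1: rhs = 4, matching y values: 2, 17 (2 points).
  x = 2: rhs = 18, matching y values: none (0 points).
  x = 3: rhs = 6, matching y values: 5, 14 (2 points).
  x = 4: rhs = 12, matching y values: none (0 points).
  x = 5: rhs = 4, matching y values: 2, 17 (2 points).
  x = 6: rhs = 7, matching y values: 8, 11 (2 points).
  x = 7: rhs = 8, matching y values: none (0 points).
  x = 8: rhs = 13, matching y values: none (0 points).
  x = 9: rhs = 9, matching y values: 3, 16 (2 points).
  x = 10: rhs = 2, matching y values: none (0 points).
  x = 11: rhs = 17, matching y values: 6, 13 (2 points).
  x = 12: rhs = 3, matching y values: none (0 points).
  x = 13: rhs = 4, matching y values: 2, 17 (2 points).
  x = 14: rhs = 7, matching y values: 8, 11 (2 points).
  x = 15: rhs = 18, matching y values: none (0 points).
  x = 16: rhs = 5, matching y values: 9, 10 (2 points).
  x = 17: rhs = 12, matching y values: none (0 points).
  x = 18: rhs = 7, matching y values: 8, 11 (2 points).
Total affine count: 20.
Full point count |E(F_19)| = 20 + 1 = 21.
Hasse bound: |21 − (19+1)| = |1| = 1 ≤ 2√19 ≈ 8.7178 ✓.
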